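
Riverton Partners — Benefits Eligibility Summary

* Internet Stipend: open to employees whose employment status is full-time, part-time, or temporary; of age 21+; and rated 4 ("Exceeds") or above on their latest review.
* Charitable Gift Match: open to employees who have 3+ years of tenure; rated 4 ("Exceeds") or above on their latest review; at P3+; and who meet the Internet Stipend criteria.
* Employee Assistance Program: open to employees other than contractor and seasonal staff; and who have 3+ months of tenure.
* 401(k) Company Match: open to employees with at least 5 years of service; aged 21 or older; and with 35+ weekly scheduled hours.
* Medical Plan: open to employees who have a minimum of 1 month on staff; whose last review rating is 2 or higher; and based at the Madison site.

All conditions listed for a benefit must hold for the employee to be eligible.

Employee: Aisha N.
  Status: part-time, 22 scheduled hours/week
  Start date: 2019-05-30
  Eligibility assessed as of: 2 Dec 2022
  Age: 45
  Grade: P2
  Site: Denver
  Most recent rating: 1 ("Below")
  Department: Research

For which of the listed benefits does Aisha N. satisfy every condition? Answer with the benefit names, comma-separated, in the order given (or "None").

Service from 2019-05-30 to 2 Dec 2022: 1282 days.
Internet Stipend — status part-time ✓; age 45 ≥ 21 ✓; rating 1 < 4 ✗ → not eligible.
Charitable Gift Match — service 1282 days ≥ 3 years (≈1095 days) ✓; rating 1 < 4 ✗ → not eligible.
Employee Assistance Program — status part-time ✓ (not excluded); service 1282 days ≥ 3 months (≈90 days) ✓ → eligible.
401(k) Company Match — service 1282 days < 5 years (≈1825 days) ✗ → not eligible.
Medical Plan — service 1282 days ≥ 1 month (≈30 days) ✓; rating 1 < 2 ✗ → not eligible.

Employee Assistance Program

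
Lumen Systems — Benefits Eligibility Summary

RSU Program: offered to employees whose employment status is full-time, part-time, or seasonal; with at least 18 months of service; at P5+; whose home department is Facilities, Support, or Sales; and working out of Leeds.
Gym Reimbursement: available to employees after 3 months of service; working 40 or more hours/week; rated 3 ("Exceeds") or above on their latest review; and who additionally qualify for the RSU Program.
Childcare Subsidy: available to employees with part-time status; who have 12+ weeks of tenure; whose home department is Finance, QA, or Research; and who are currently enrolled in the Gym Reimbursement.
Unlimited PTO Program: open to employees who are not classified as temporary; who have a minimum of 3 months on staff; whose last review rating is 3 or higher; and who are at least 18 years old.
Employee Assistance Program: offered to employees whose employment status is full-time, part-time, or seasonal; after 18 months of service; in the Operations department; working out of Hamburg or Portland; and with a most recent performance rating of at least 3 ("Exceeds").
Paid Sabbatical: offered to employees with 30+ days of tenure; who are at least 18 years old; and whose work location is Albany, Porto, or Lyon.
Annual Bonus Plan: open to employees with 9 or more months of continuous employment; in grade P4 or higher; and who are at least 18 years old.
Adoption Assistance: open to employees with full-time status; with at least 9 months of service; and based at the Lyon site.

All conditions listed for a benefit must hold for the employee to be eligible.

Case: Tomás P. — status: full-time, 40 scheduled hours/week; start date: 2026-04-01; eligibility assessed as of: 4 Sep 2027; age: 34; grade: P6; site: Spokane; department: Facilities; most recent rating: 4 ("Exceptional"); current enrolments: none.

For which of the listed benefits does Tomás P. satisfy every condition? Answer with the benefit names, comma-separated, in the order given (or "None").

Service from 2026-04-01 to 4 Sep 2027: 521 days.
RSU Program — status full-time ✓; service 521 days < 18 months (≈540 days) ✗ → not eligible.
Gym Reimbursement — service 521 days ≥ 3 months (≈90 days) ✓; 40 hrs/wk ≥ 40 ✓; rating 4 ≥ 3 ✓; not eligible for RSU Program ✗ → not eligible.
Childcare Subsidy — status full-time ✗ (requires part-time) → not eligible.
Unlimited PTO Program — status full-time ✓ (not excluded); service 521 days ≥ 3 months (≈90 days) ✓; rating 4 ≥ 3 ✓; age 34 ≥ 18 ✓ → eligible.
Employee Assistance Program — status full-time ✓; service 521 days < 18 months (≈540 days) ✗ → not eligible.
Paid Sabbatical — service 521 days ≥ 30 days ✓; age 34 ≥ 18 ✓; site Spokane ✗ (not Albany, Porto, or Lyon) → not eligible.
Annual Bonus Plan — service 521 days ≥ 9 months (≈270 days) ✓; grade P6 ≥ P4 ✓; age 34 ≥ 18 ✓ → eligible.
Adoption Assistance — status full-time ✓; service 521 days ≥ 9 months (≈270 days) ✓; site Spokane ✗ (not Lyon) → not eligible.

Unlimited PTO Program, Annual Bonus Plan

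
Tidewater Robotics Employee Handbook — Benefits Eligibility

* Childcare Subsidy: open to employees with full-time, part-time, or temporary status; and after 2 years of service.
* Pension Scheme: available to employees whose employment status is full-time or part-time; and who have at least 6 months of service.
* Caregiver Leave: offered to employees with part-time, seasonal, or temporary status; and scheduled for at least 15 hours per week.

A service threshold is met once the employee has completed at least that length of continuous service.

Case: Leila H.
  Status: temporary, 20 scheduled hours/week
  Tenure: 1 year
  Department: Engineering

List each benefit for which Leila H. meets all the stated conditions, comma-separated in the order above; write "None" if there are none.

Childcare Subsidy — status temporary ✓; service 1 year < 2 years ✗ → not eligible.
Pension Scheme — status temporary ✗ (requires full-time or part-time) → not eligible.
Caregiver Leave — status temporary ✓; 20 hrs/wk ≥ 15 ✓ → eligible.

Caregiver Leave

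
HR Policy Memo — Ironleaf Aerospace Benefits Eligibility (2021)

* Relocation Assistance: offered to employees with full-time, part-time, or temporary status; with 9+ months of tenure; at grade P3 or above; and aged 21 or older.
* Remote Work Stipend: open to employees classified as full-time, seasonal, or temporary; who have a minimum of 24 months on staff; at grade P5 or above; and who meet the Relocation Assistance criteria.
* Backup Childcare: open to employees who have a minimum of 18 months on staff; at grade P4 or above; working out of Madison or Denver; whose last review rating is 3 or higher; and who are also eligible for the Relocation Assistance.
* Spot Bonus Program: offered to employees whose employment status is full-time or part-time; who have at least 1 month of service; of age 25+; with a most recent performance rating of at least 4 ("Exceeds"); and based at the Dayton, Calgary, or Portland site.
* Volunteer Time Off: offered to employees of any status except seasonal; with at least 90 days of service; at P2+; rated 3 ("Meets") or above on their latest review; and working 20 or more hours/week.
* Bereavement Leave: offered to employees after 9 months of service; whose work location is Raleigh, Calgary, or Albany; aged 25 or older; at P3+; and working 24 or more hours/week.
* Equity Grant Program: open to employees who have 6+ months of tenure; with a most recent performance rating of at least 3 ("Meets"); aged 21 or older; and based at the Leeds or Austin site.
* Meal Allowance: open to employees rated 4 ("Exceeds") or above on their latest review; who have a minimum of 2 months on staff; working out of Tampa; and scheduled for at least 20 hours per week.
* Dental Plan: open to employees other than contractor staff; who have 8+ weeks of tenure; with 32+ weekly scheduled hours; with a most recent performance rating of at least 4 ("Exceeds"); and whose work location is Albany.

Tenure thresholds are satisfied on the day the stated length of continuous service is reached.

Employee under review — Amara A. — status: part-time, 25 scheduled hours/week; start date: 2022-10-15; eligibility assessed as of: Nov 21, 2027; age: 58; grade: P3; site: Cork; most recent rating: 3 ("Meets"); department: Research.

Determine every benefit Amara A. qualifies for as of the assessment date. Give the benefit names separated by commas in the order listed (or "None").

Service from 2022-10-15 to Nov 21, 2027: 1863 days.
Relocation Assistance — status part-time ✓; service 1863 days ≥ 9 months (≈270 days) ✓; grade P3 ≥ P3 ✓; age 58 ≥ 21 ✓ → eligible.
Remote Work Stipend — status part-time ✗ (requires full-time, seasonal, or temporary) → not eligible.
Backup Childcare — service 1863 days ≥ 18 months (≈540 days) ✓; grade P3 < P4 ✗ → not eligible.
Spot Bonus Program — status part-time ✓; service 1863 days ≥ 1 month (≈30 days) ✓; age 58 ≥ 25 ✓; rating 3 < 4 ✗ → not eligible.
Volunteer Time Off — status part-time ✓ (not excluded); service 1863 days ≥ 90 days ✓; grade P3 ≥ P2 ✓; rating 3 ≥ 3 ✓; 25 hrs/wk ≥ 20 ✓ → eligible.
Bereavement Leave — service 1863 days ≥ 9 months (≈270 days) ✓; site Cork ✗ (not Raleigh, Calgary, or Albany) → not eligible.
Equity Grant Program — service 1863 days ≥ 6 months (≈180 days) ✓; rating 3 ≥ 3 ✓; age 58 ≥ 21 ✓; site Cork ✗ (not Leeds or Austin) → not eligible.
Meal Allowance — rating 3 < 4 ✗ → not eligible.
Dental Plan — status part-time ✓ (not excluded); service 1863 days ≥ 8 weeks (≈56 days) ✓; 25 hrs/wk < 32 ✗ → not eligible.

Relocation Assistance, Volunteer Time Off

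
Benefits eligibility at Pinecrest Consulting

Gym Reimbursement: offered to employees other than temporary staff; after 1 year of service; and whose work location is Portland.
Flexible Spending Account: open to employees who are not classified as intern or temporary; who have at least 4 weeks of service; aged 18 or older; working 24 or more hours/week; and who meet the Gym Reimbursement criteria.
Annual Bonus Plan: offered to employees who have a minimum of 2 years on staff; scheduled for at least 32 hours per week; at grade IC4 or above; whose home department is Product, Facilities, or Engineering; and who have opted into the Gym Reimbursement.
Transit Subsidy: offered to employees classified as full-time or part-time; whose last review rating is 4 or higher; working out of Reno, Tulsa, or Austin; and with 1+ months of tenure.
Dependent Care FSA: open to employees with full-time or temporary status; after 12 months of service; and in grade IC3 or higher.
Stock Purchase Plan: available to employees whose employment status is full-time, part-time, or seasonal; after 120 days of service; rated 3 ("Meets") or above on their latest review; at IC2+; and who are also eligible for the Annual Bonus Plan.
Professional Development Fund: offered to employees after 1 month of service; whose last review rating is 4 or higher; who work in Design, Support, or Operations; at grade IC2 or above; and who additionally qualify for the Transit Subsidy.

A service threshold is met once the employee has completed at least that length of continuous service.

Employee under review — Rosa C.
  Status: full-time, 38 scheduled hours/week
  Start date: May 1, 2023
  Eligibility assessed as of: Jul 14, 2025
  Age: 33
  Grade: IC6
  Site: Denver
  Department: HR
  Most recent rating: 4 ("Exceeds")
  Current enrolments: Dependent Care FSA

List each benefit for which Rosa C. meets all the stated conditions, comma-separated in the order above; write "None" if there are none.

Dependent Care FSA

Service from May 1, 2023 to Jul 14, 2025: 805 days.
Gym Reimbursement — status full-time ✓ (not excluded); service 805 days ≥ 1 year (≈365 days) ✓; site Denver ✗ (not Portland) → not eligible.
Flexible Spending Account — status full-time ✓ (not excluded); service 805 days ≥ 4 weeks (≈28 days) ✓; age 33 ≥ 18 ✓; 38 hrs/wk ≥ 24 ✓; not eligible for Gym Reimbursement ✗ → not eligible.
Annual Bonus Plan — service 805 days ≥ 2 years (≈730 days) ✓; 38 hrs/wk ≥ 32 ✓; grade IC6 ≥ IC4 ✓; dept HR ✗ → not eligible.
Transit Subsidy — status full-time ✓; rating 4 ≥ 4 ✓; site Denver ✗ (not Reno, Tulsa, or Austin) → not eligible.
Dependent Care FSA — status full-time ✓; service 805 days ≥ 12 months (≈360 days) ✓; grade IC6 ≥ IC3 ✓ → eligible.
Stock Purchase Plan — status full-time ✓; service 805 days ≥ 120 days ✓; rating 4 ≥ 3 ✓; grade IC6 ≥ IC2 ✓; not eligible for Annual Bonus Plan ✗ → not eligible.
Professional Development Fund — service 805 days ≥ 1 month (≈30 days) ✓; rating 4 ≥ 4 ✓; dept HR ✗ → not eligible.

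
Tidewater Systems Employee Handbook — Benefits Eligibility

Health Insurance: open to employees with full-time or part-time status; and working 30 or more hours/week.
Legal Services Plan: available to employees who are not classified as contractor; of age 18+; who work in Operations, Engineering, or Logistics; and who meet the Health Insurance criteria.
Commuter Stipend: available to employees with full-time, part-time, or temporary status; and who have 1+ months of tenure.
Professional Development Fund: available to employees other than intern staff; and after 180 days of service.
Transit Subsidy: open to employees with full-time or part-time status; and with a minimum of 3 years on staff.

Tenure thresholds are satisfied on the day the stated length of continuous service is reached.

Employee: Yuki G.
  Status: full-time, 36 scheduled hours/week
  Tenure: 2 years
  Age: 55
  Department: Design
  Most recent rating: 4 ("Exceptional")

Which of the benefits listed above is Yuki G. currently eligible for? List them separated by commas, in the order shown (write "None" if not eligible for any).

Health Insurance — status full-time ✓; 36 hrs/wk ≥ 30 ✓ → eligible.
Legal Services Plan — status full-time ✓ (not excluded); age 55 ≥ 18 ✓; dept Design ✗ → not eligible.
Commuter Stipend — status full-time ✓; service 2 years ≥ 1 month (≈30 days) ✓ → eligible.
Professional Development Fund — status full-time ✓ (not excluded); service 2 years ≥ 180 days ✓ → eligible.
Transit Subsidy — status full-time ✓; service 2 years < 3 years ✗ → not eligible.

Health Insurance, Commuter Stipend, Professional Development Fund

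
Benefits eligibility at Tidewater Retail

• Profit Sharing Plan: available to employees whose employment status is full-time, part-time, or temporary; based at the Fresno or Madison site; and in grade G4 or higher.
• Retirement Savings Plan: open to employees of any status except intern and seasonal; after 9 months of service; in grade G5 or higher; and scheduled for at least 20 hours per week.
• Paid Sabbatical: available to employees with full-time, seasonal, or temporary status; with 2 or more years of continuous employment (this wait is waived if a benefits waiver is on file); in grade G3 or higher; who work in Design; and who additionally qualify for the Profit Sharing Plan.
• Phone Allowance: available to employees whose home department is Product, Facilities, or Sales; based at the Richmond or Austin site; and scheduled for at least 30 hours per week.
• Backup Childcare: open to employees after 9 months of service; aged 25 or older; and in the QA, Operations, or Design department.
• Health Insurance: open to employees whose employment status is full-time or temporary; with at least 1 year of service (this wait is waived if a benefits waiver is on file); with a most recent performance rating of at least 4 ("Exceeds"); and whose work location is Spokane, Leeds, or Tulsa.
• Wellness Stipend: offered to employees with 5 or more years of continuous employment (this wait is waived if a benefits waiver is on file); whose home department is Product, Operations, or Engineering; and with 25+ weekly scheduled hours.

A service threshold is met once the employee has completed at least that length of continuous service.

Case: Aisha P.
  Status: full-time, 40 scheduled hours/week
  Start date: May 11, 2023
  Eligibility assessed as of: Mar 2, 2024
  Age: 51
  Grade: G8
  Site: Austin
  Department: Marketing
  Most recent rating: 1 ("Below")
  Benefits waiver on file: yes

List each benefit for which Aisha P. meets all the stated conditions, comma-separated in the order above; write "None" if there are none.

Service from May 11, 2023 to Mar 2, 2024: 296 days.
Profit Sharing Plan — status full-time ✓; site Austin ✗ (not Fresno or Madison) → not eligible.
Retirement Savings Plan — status full-time ✓ (not excluded); service 296 days ≥ 9 months (≈270 days) ✓; grade G8 ≥ G5 ✓; 40 hrs/wk ≥ 20 ✓ → eligible.
Paid Sabbatical — status full-time ✓; benefits waiver on file ✓; grade G8 ≥ G3 ✓; dept Marketing ✗ → not eligible.
Phone Allowance — dept Marketing ✗ → not eligible.
Backup Childcare — service 296 days ≥ 9 months (≈270 days) ✓; age 51 ≥ 25 ✓; dept Marketing ✗ → not eligible.
Health Insurance — status full-time ✓; benefits waiver on file ✓; rating 1 < 4 ✗ → not eligible.
Wellness Stipend — benefits waiver on file ✓; dept Marketing ✗ → not eligible.

Retirement Savings Plan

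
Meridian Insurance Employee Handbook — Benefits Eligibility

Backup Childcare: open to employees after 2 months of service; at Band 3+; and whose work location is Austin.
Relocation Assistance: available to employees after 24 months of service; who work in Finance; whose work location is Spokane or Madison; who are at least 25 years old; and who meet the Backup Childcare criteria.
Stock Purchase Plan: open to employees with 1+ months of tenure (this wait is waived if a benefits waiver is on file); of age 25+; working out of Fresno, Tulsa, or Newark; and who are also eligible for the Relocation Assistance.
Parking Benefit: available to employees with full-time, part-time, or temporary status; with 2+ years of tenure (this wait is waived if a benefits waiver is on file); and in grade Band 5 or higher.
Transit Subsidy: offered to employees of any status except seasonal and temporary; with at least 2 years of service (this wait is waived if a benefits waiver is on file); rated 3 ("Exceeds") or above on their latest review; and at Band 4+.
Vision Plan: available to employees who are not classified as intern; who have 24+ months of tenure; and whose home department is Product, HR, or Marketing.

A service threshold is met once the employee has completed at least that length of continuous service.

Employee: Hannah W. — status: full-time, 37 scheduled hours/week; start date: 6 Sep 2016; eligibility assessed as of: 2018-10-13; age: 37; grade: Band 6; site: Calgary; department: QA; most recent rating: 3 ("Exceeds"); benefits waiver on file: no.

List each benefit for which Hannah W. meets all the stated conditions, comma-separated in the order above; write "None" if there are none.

Parking Benefit, Transit Subsidy

Service from 6 Sep 2016 to 2018-10-13: 767 days.
Backup Childcare — service 767 days ≥ 2 months (≈60 days) ✓; grade Band 6 ≥ Band 3 ✓; site Calgary ✗ (not Austin) → not eligible.
Relocation Assistance — service 767 days ≥ 24 months (≈720 days) ✓; dept QA ✗ → not eligible.
Stock Purchase Plan — no waiver, service 767 days ≥ 1 month (≈30 days) ✓; age 37 ≥ 25 ✓; site Calgary ✗ (not Fresno, Tulsa, or Newark) → not eligible.
Parking Benefit — status full-time ✓; no waiver, service 767 days ≥ 2 years (≈730 days) ✓; grade Band 6 ≥ Band 5 ✓ → eligible.
Transit Subsidy — status full-time ✓ (not excluded); no waiver, service 767 days ≥ 2 years (≈730 days) ✓; rating 3 ≥ 3 ✓; grade Band 6 ≥ Band 4 ✓ → eligible.
Vision Plan — status full-time ✓ (not excluded); service 767 days ≥ 24 months (≈720 days) ✓; dept QA ✗ → not eligible.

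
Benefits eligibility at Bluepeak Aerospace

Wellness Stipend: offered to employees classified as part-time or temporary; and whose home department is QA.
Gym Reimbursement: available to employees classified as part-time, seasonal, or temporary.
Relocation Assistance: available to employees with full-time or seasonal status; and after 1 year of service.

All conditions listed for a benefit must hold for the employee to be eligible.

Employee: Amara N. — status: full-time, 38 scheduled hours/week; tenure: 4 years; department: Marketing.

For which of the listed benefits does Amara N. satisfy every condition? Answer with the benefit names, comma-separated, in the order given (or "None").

Wellness Stipend — status full-time ✗ (requires part-time or temporary) → not eligible.
Gym Reimbursement — status full-time ✗ (requires part-time, seasonal, or temporary) → not eligible.
Relocation Assistance — status full-time ✓; service 4 years ≥ 1 year ✓ → eligible.

Relocation Assistance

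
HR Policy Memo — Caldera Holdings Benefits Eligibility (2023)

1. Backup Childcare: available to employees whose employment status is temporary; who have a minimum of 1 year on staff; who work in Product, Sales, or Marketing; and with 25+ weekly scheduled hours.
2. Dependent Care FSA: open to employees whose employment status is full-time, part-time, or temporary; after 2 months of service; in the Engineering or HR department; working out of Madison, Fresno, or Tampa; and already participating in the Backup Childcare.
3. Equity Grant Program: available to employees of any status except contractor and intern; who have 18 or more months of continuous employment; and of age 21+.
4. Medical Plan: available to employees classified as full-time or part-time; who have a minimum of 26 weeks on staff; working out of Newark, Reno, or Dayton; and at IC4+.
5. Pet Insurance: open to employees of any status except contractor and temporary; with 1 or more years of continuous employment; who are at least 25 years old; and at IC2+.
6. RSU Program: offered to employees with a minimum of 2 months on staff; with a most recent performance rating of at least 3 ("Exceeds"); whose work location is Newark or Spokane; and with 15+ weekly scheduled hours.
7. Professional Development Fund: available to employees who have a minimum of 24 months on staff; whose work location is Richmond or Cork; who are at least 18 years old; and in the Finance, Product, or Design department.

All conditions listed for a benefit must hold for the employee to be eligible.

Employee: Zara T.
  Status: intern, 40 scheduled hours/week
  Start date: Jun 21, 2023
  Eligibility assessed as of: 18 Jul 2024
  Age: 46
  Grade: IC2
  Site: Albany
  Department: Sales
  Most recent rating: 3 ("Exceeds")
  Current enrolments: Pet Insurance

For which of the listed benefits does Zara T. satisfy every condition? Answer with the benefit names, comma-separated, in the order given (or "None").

Pet Insurance

Service from Jun 21, 2023 to 18 Jul 2024: 393 days.
Backup Childcare — status intern ✗ (requires temporary) → not eligible.
Dependent Care FSA — status intern ✗ (requires full-time, part-time, or temporary) → not eligible.
Equity Grant Program — status intern ✗ (excluded) → not eligible.
Medical Plan — status intern ✗ (requires full-time or part-time) → not eligible.
Pet Insurance — status intern ✓ (not excluded); service 393 days ≥ 1 year (≈365 days) ✓; age 46 ≥ 25 ✓; grade IC2 ≥ IC2 ✓ → eligible.
RSU Program — service 393 days ≥ 2 months (≈60 days) ✓; rating 3 ≥ 3 ✓; site Albany ✗ (not Newark or Spokane) → not eligible.
Professional Development Fund — service 393 days < 24 months (≈720 days) ✗ → not eligible.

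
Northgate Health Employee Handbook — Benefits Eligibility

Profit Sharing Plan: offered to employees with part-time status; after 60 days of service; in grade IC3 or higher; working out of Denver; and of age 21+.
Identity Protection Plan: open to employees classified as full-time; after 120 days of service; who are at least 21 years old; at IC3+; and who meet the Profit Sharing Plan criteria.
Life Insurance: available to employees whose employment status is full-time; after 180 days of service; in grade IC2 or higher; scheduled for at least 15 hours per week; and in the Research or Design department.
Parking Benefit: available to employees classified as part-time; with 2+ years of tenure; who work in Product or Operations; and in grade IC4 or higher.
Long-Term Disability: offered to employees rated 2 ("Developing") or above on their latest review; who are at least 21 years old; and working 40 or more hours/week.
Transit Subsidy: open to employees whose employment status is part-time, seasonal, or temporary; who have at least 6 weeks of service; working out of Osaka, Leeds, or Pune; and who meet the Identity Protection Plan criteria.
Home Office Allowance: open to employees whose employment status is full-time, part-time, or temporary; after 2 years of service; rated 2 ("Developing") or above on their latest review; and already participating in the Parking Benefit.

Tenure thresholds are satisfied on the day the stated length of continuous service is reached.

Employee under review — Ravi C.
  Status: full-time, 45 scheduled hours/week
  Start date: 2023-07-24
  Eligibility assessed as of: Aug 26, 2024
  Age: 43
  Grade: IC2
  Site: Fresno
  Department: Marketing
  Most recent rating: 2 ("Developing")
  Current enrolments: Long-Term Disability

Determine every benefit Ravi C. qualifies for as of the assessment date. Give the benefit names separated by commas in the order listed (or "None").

Long-Term Disability

Service from 2023-07-24 to Aug 26, 2024: 399 days.
Profit Sharing Plan — status full-time ✗ (requires part-time) → not eligible.
Identity Protection Plan — status full-time ✓; service 399 days ≥ 120 days ✓; age 43 ≥ 21 ✓; grade IC2 < IC3 ✗ → not eligible.
Life Insurance — status full-time ✓; service 399 days ≥ 180 days ✓; grade IC2 ≥ IC2 ✓; 45 hrs/wk ≥ 15 ✓; dept Marketing ✗ → not eligible.
Parking Benefit — status full-time ✗ (requires part-time) → not eligible.
Long-Term Disability — rating 2 ≥ 2 ✓; age 43 ≥ 21 ✓; 45 hrs/wk ≥ 40 ✓ → eligible.
Transit Subsidy — status full-time ✗ (requires part-time, seasonal, or temporary) → not eligible.
Home Office Allowance — status full-time ✓; service 399 days < 2 years (≈730 days) ✗ → not eligible.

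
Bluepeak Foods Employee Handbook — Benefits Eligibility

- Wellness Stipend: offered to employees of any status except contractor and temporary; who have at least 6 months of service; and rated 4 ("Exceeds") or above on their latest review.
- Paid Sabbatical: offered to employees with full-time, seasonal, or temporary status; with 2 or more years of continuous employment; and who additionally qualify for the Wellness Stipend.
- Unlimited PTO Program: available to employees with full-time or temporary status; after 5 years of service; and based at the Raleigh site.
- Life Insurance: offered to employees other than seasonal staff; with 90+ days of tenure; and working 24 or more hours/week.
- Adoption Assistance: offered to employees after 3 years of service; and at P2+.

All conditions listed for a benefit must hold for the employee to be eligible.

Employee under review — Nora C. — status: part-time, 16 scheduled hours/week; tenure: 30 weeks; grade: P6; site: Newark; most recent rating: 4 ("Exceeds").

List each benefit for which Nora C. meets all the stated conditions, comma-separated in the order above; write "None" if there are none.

Wellness Stipend — status part-time ✓ (not excluded); service 30 weeks ≥ 6 months (≈180 days) ✓; rating 4 ≥ 4 ✓ → eligible.
Paid Sabbatical — status part-time ✗ (requires full-time, seasonal, or temporary) → not eligible.
Unlimited PTO Program — status part-time ✗ (requires full-time or temporary) → not eligible.
Life Insurance — status part-time ✓ (not excluded); service 30 weeks ≥ 90 days ✓; 16 hrs/wk < 24 ✗ → not eligible.
Adoption Assistance — service 30 weeks < 3 years (≈1095 days) ✗ → not eligible.

Wellness Stipend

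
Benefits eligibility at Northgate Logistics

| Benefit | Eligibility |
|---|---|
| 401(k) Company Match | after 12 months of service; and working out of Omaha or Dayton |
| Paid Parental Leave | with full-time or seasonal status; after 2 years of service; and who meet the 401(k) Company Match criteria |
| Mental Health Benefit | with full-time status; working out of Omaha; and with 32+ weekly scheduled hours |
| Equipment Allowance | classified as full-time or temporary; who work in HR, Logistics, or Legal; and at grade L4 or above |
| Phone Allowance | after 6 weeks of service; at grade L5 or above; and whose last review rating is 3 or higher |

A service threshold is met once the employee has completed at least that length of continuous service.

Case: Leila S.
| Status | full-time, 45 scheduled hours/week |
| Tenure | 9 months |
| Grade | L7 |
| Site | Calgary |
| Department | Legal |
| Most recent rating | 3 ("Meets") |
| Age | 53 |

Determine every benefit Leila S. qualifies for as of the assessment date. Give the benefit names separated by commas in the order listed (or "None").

Equipment Allowance, Phone Allowance

401(k) Company Match — service 9 months < 12 months ✗ → not eligible.
Paid Parental Leave — status full-time ✓; service 9 months < 2 years (≈730 days) ✗ → not eligible.
Mental Health Benefit — status full-time ✓; site Calgary ✗ (not Omaha) → not eligible.
Equipment Allowance — status full-time ✓; dept Legal ✓; grade L7 ≥ L4 ✓ → eligible.
Phone Allowance — service 9 months ≥ 6 weeks (≈42 days) ✓; grade L7 ≥ L5 ✓; rating 3 ≥ 3 ✓ → eligible.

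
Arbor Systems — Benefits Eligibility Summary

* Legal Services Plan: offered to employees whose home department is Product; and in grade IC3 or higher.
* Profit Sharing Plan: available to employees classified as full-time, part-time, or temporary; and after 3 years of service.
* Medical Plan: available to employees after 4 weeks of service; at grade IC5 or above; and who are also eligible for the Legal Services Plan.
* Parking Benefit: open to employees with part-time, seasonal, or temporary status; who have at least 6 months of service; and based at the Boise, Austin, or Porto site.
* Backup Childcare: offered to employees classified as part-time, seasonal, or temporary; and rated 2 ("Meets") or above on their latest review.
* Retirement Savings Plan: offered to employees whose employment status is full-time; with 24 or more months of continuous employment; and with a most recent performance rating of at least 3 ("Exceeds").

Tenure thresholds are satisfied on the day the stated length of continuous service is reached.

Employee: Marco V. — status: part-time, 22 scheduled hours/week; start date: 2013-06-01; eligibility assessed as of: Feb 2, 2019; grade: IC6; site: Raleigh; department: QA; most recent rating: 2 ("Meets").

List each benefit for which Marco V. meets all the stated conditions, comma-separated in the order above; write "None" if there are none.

Service from 2013-06-01 to Feb 2, 2019: 2072 days.
Legal Services Plan — dept QA ✗ → not eligible.
Profit Sharing Plan — status part-time ✓; service 2072 days ≥ 3 years (≈1095 days) ✓ → eligible.
Medical Plan — service 2072 days ≥ 4 weeks (≈28 days) ✓; grade IC6 ≥ IC5 ✓; not eligible for Legal Services Plan ✗ → not eligible.
Parking Benefit — status part-time ✓; service 2072 days ≥ 6 months (≈180 days) ✓; site Raleigh ✗ (not Boise, Austin, or Porto) → not eligible.
Backup Childcare — status part-time ✓; rating 2 ≥ 2 ✓ → eligible.
Retirement Savings Plan — status part-time ✗ (requires full-time) → not eligible.

Profit Sharing Plan, Backup Childcare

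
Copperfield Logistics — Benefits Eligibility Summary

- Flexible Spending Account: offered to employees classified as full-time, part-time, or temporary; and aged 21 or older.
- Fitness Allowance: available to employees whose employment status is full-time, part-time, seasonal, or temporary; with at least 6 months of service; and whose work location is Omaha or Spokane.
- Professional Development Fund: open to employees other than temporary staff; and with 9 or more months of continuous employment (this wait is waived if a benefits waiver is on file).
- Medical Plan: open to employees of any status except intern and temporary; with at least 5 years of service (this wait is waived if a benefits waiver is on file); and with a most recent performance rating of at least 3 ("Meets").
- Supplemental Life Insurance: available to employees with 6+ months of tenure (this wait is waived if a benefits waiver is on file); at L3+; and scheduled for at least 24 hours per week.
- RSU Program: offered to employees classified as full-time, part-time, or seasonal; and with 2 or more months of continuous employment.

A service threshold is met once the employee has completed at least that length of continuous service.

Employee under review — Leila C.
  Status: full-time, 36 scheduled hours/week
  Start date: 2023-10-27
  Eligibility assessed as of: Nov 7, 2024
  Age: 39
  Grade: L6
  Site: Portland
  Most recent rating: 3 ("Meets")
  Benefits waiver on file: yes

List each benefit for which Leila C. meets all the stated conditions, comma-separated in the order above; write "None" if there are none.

Service from 2023-10-27 to Nov 7, 2024: 377 days.
Flexible Spending Account — status full-time ✓; age 39 ≥ 21 ✓ → eligible.
Fitness Allowance — status full-time ✓; service 377 days ≥ 6 months (≈180 days) ✓; site Portland ✗ (not Omaha or Spokane) → not eligible.
Professional Development Fund — status full-time ✓ (not excluded); benefits waiver on file ✓ → eligible.
Medical Plan — status full-time ✓ (not excluded); benefits waiver on file ✓; rating 3 ≥ 3 ✓ → eligible.
Supplemental Life Insurance — benefits waiver on file ✓; grade L6 ≥ L3 ✓; 36 hrs/wk ≥ 24 ✓ → eligible.
RSU Program — status full-time ✓; service 377 days ≥ 2 months (≈60 days) ✓ → eligible.

Flexible Spending Account, Professional Development Fund, Medical Plan, Supplemental Life Insurance, RSU Program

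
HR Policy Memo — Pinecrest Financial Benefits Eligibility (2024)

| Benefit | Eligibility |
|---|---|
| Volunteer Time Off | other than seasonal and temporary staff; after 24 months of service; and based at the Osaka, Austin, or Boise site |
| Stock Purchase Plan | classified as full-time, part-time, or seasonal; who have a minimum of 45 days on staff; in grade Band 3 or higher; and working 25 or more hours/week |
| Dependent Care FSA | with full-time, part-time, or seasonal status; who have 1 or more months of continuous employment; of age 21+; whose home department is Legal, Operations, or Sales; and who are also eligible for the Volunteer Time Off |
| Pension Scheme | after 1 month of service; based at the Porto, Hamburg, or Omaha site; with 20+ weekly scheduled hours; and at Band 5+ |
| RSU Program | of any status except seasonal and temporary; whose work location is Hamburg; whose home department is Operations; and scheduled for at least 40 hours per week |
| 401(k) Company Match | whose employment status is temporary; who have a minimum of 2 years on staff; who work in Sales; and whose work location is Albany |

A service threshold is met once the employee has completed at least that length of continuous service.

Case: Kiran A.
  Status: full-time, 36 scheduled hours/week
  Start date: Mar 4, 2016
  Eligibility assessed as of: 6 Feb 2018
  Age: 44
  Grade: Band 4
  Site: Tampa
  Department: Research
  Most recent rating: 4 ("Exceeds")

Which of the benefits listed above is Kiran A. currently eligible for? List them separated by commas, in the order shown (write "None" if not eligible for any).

Service from Mar 4, 2016 to 6 Feb 2018: 704 days.
Volunteer Time Off — status full-time ✓ (not excluded); service 704 days < 24 months (≈720 days) ✗ → not eligible.
Stock Purchase Plan — status full-time ✓; service 704 days ≥ 45 days ✓; grade Band 4 ≥ Band 3 ✓; 36 hrs/wk ≥ 25 ✓ → eligible.
Dependent Care FSA — status full-time ✓; service 704 days ≥ 1 month (≈30 days) ✓; age 44 ≥ 21 ✓; dept Research ✗ → not eligible.
Pension Scheme — service 704 days ≥ 1 month (≈30 days) ✓; site Tampa ✗ (not Porto, Hamburg, or Omaha) → not eligible.
RSU Program — status full-time ✓ (not excluded); site Tampa ✗ (not Hamburg) → not eligible.
401(k) Company Match — status full-time ✗ (requires temporary) → not eligible.

Stock Purchase Plan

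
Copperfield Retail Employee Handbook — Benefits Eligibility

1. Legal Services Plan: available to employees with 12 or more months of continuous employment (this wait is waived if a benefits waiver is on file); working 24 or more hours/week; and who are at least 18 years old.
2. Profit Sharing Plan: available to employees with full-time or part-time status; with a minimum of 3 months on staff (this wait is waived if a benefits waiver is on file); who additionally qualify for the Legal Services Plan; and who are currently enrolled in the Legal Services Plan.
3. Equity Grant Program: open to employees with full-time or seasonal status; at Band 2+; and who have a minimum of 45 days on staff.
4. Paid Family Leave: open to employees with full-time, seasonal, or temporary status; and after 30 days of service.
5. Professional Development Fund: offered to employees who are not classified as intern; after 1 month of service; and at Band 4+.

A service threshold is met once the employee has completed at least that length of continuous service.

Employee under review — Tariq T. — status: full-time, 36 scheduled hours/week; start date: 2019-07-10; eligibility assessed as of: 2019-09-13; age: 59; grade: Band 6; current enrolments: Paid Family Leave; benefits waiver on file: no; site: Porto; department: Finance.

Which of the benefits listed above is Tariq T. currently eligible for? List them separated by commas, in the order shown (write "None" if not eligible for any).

Equity Grant Program, Paid Family Leave, Professional Development Fund

Service from 2019-07-10 to 2019-09-13: 65 days.
Legal Services Plan — no waiver, service 65 days < 12 months (≈360 days) ✗ → not eligible.
Profit Sharing Plan — status full-time ✓; no waiver, service 65 days < 3 months (≈90 days) ✗ → not eligible.
Equity Grant Program — status full-time ✓; grade Band 6 ≥ Band 2 ✓; service 65 days ≥ 45 days ✓ → eligible.
Paid Family Leave — status full-time ✓; service 65 days ≥ 30 days ✓ → eligible.
Professional Development Fund — status full-time ✓ (not excluded); service 65 days ≥ 1 month (≈30 days) ✓; grade Band 6 ≥ Band 4 ✓ → eligible.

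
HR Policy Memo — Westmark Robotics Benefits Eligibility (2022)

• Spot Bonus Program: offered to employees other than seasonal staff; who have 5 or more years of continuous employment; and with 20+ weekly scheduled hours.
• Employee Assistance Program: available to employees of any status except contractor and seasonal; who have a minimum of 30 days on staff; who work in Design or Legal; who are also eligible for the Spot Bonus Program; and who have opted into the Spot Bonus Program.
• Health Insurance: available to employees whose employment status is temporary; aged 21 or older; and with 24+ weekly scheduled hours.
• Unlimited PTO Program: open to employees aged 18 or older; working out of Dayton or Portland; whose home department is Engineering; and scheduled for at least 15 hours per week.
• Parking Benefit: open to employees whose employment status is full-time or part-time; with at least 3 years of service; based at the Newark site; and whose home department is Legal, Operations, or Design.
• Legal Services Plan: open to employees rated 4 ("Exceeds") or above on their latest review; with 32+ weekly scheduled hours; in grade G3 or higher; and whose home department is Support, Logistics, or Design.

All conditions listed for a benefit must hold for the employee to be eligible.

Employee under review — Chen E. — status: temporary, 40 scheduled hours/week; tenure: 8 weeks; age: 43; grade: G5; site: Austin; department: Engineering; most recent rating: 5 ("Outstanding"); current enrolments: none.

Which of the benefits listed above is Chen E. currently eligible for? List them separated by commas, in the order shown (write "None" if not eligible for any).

Health Insurance

Spot Bonus Program — status temporary ✓ (not excluded); service 8 weeks < 5 years (≈1825 days) ✗ → not eligible.
Employee Assistance Program — status temporary ✓ (not excluded); service 8 weeks ≥ 30 days ✓; dept Engineering ✗ → not eligible.
Health Insurance — status temporary ✓; age 43 ≥ 21 ✓; 40 hrs/wk ≥ 24 ✓ → eligible.
Unlimited PTO Program — age 43 ≥ 18 ✓; site Austin ✗ (not Dayton or Portland) → not eligible.
Parking Benefit — status temporary ✗ (requires full-time or part-time) → not eligible.
Legal Services Plan — rating 5 ≥ 4 ✓; 40 hrs/wk ≥ 32 ✓; grade G5 ≥ G3 ✓; dept Engineering ✗ → not eligible.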